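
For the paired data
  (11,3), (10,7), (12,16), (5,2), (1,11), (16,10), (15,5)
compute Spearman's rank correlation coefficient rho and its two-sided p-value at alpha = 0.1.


Step 1: Rank x and y separately (midranks; no ties here).
rank(x): 11->4, 10->3, 12->5, 5->2, 1->1, 16->7, 15->6
rank(y): 3->2, 7->4, 16->7, 2->1, 11->6, 10->5, 5->3
Step 2: d_i = R_x(i) - R_y(i); compute d_i^2.
  (4-2)^2=4, (3-4)^2=1, (5-7)^2=4, (2-1)^2=1, (1-6)^2=25, (7-5)^2=4, (6-3)^2=9
sum(d^2) = 48.
Step 3: rho = 1 - 6*48 / (7*(7^2 - 1)) = 1 - 288/336 = 0.142857.
Step 4: Under H0, t = rho * sqrt((n-2)/(1-rho^2)) = 0.3227 ~ t(5).
Step 5: Two-sided p-value from the t-distribution with 5 df = 0.759945.
Step 6: alpha = 0.1. fail to reject H0.

rho = 0.1429, p = 0.759945, fail to reject H0 at alpha = 0.1.


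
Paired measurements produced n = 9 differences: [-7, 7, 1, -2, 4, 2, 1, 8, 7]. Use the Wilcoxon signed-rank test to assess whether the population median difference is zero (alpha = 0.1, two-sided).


Step 1: Drop any zero differences (none here) and take |d_i|.
|d| = [7, 7, 1, 2, 4, 2, 1, 8, 7]
Step 2: Midrank |d_i| (ties get averaged ranks).
ranks: |7|->7, |7|->7, |1|->1.5, |2|->3.5, |4|->5, |2|->3.5, |1|->1.5, |8|->9, |7|->7
Step 3: Attach original signs; sum ranks with positive sign and with negative sign.
W+ = 7 + 1.5 + 5 + 3.5 + 1.5 + 9 + 7 = 34.5
W- = 7 + 3.5 = 10.5
(Check: W+ + W- = 45 should equal n(n+1)/2 = 45.)
Step 4: Test statistic W = min(W+, W-) = 10.5.
Step 5: Ties in |d|, so use the tie-corrected normal approximation.
        E[W] = n(n+1)/4 = 9*10/4 = 22.5.
        Tie groups: |d|=1 (t=2), |d|=2 (t=2), |d|=7 (t=3); sum(t^3 - t) = 36.
        Var[W] = n(n+1)(2n+1)/24 - sum(t^3-t)/48 = 1710/24 - 36/48 = 70.5.
        z = (W - E[W]) / sqrt(Var[W]) = (10.5 - 22.5) / 8.3964 = -1.4292.
        Two-sided p = 2*Phi(z) = 0.152953.
Step 6: alpha = 0.1. fail to reject H0.

W+ = 34.5, W- = 10.5, W = min = 10.5, p = 0.152953, fail to reject H0.


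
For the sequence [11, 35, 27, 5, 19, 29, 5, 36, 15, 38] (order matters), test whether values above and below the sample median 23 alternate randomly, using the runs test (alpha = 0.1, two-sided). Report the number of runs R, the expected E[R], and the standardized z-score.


Step 1: Compute median = 23; label A = above, B = below.
Labels in order: BAABBABABA  (n_A = 5, n_B = 5)
Step 2: Count runs R = 8.
Step 3: Under H0 (random ordering), E[R] = 2*n_A*n_B/(n_A+n_B) + 1 = 2*5*5/10 + 1 = 6.0000.
        Var[R] = 2*n_A*n_B*(2*n_A*n_B - n_A - n_B) / ((n_A+n_B)^2 * (n_A+n_B-1)) = 2000/900 = 2.2222.
        SD[R] = 1.4907.
Step 4: Continuity-corrected z = (R - 0.5 - E[R]) / SD[R] = (8 - 0.5 - 6.0000) / 1.4907 = 1.0062.
Step 5: Two-sided p-value via normal approximation = 2*(1 - Phi(|z|)) = 0.314305.
Step 6: alpha = 0.1. fail to reject H0.

R = 8, z = 1.0062, p = 0.314305, fail to reject H0.


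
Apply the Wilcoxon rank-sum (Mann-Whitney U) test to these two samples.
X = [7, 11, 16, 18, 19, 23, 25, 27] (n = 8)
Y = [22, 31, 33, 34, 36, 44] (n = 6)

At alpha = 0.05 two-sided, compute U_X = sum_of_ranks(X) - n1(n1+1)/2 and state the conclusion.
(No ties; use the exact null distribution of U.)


Step 1: Combine and sort all 14 observations; assign midranks.
sorted (value, group): (7,X), (11,X), (16,X), (18,X), (19,X), (22,Y), (23,X), (25,X), (27,X), (31,Y), (33,Y), (34,Y), (36,Y), (44,Y)
ranks: 7->1, 11->2, 16->3, 18->4, 19->5, 22->6, 23->7, 25->8, 27->9, 31->10, 33->11, 34->12, 36->13, 44->14
Step 2: Rank sum for X: R1 = 1 + 2 + 3 + 4 + 5 + 7 + 8 + 9 = 39.
Step 3: U_X = R1 - n1(n1+1)/2 = 39 - 8*9/2 = 39 - 36 = 3.
       U_Y = n1*n2 - U_X = 48 - 3 = 45.
Step 4: No ties, so the exact null distribution of U (based on enumerating the C(14,8) = 3003 equally likely rank assignments) gives the two-sided p-value.
Step 5: p-value = 0.004662; compare to alpha = 0.05. reject H0.

U_X = 3, p = 0.004662, reject H0 at alpha = 0.05.


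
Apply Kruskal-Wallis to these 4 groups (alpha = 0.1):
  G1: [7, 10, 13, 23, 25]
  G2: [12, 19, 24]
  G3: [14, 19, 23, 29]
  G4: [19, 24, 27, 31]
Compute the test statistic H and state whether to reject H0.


Step 1: Combine all N = 16 observations and assign midranks.
sorted (value, group, rank): (7,G1,1), (10,G1,2), (12,G2,3), (13,G1,4), (14,G3,5), (19,G2,7), (19,G3,7), (19,G4,7), (23,G1,9.5), (23,G3,9.5), (24,G2,11.5), (24,G4,11.5), (25,G1,13), (27,G4,14), (29,G3,15), (31,G4,16)
Step 2: Sum ranks within each group.
R_1 = 29.5 (n_1 = 5)
R_2 = 21.5 (n_2 = 3)
R_3 = 36.5 (n_3 = 4)
R_4 = 48.5 (n_4 = 4)
Step 3: H = 12/(N(N+1)) * sum(R_i^2/n_i) - 3(N+1)
     = 12/(16*17) * (29.5^2/5 + 21.5^2/3 + 36.5^2/4 + 48.5^2/4) - 3*17
     = 0.044118 * 1249.26 - 51
     = 4.114338.
Step 4: Ties present; correction factor C = 1 - 36/(16^3 - 16) = 0.991176. Corrected H = 4.114338 / 0.991176 = 4.150964.
Step 5: Under H0, H ~ chi^2(3); p-value = 0.245617.
Step 6: alpha = 0.1. fail to reject H0.

H = 4.1510, df = 3, p = 0.245617, fail to reject H0.


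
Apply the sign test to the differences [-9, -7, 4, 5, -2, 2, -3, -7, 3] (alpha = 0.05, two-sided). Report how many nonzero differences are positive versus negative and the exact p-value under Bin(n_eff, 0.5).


Step 1: Discard zero differences. Original n = 9; n_eff = number of nonzero differences = 9.
Nonzero differences (with sign): -9, -7, +4, +5, -2, +2, -3, -7, +3
Step 2: Count signs: positive = 4, negative = 5.
Step 3: Under H0: P(positive) = 0.5, so the number of positives S ~ Bin(9, 0.5).
Step 4: Two-sided exact p-value = sum of Bin(9,0.5) probabilities at or below the observed probability = 1.000000.
Step 5: alpha = 0.05. fail to reject H0.

n_eff = 9, pos = 4, neg = 5, p = 1.000000, fail to reject H0.


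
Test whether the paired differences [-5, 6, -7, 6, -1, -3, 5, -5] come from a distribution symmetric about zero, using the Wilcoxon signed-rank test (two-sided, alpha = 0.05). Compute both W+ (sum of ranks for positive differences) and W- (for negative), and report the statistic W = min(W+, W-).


Step 1: Drop any zero differences (none here) and take |d_i|.
|d| = [5, 6, 7, 6, 1, 3, 5, 5]
Step 2: Midrank |d_i| (ties get averaged ranks).
ranks: |5|->4, |6|->6.5, |7|->8, |6|->6.5, |1|->1, |3|->2, |5|->4, |5|->4
Step 3: Attach original signs; sum ranks with positive sign and with negative sign.
W+ = 6.5 + 6.5 + 4 = 17
W- = 4 + 8 + 1 + 2 + 4 = 19
(Check: W+ + W- = 36 should equal n(n+1)/2 = 36.)
Step 4: Test statistic W = min(W+, W-) = 17.
Step 5: Ties in |d|, so use the tie-corrected normal approximation.
        E[W] = n(n+1)/4 = 8*9/4 = 18.
        Tie groups: |d|=5 (t=3), |d|=6 (t=2); sum(t^3 - t) = 30.
        Var[W] = n(n+1)(2n+1)/24 - sum(t^3-t)/48 = 1224/24 - 30/48 = 50.375.
        z = (W - E[W]) / sqrt(Var[W]) = (17 - 18) / 7.0975 = -0.1409.
        Two-sided p = 2*Phi(z) = 0.887954.
Step 6: alpha = 0.05. fail to reject H0.

W+ = 17, W- = 19, W = min = 17, p = 0.887954, fail to reject H0.


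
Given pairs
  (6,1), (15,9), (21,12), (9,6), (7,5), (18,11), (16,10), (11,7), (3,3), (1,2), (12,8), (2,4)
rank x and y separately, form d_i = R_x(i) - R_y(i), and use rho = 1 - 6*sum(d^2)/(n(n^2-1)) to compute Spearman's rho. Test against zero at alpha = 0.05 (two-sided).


Step 1: Rank x and y separately (midranks; no ties here).
rank(x): 6->4, 15->9, 21->12, 9->6, 7->5, 18->11, 16->10, 11->7, 3->3, 1->1, 12->8, 2->2
rank(y): 1->1, 9->9, 12->12, 6->6, 5->5, 11->11, 10->10, 7->7, 3->3, 2->2, 8->8, 4->4
Step 2: d_i = R_x(i) - R_y(i); compute d_i^2.
  (4-1)^2=9, (9-9)^2=0, (12-12)^2=0, (6-6)^2=0, (5-5)^2=0, (11-11)^2=0, (10-10)^2=0, (7-7)^2=0, (3-3)^2=0, (1-2)^2=1, (8-8)^2=0, (2-4)^2=4
sum(d^2) = 14.
Step 3: rho = 1 - 6*14 / (12*(12^2 - 1)) = 1 - 84/1716 = 0.951049.
Step 4: Under H0, t = rho * sqrt((n-2)/(1-rho^2)) = 9.7317 ~ t(10).
Step 5: Two-sided p-value from the t-distribution with 10 df = 0.000002.
Step 6: alpha = 0.05. reject H0.

rho = 0.9510, p = 0.000002, reject H0 at alpha = 0.05.


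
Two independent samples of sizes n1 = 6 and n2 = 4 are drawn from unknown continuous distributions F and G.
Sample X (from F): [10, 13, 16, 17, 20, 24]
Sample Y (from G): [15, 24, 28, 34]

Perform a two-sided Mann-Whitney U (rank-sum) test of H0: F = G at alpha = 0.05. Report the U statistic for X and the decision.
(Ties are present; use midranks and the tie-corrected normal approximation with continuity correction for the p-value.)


Step 1: Combine and sort all 10 observations; assign midranks.
sorted (value, group): (10,X), (13,X), (15,Y), (16,X), (17,X), (20,X), (24,X), (24,Y), (28,Y), (34,Y)
ranks: 10->1, 13->2, 15->3, 16->4, 17->5, 20->6, 24->7.5, 24->7.5, 28->9, 34->10
Step 2: Rank sum for X: R1 = 1 + 2 + 4 + 5 + 6 + 7.5 = 25.5.
Step 3: U_X = R1 - n1(n1+1)/2 = 25.5 - 6*7/2 = 25.5 - 21 = 4.5.
       U_Y = n1*n2 - U_X = 24 - 4.5 = 19.5.
Step 4: Ties are present, so use the tie-corrected normal approximation (with continuity correction) for the p-value.
Step 5: p-value = 0.134407; compare to alpha = 0.05. fail to reject H0.

U_X = 4.5, p = 0.134407, fail to reject H0 at alpha = 0.05.


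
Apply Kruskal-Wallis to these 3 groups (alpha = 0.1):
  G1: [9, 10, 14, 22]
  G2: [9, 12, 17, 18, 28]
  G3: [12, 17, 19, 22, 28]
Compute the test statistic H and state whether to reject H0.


Step 1: Combine all N = 14 observations and assign midranks.
sorted (value, group, rank): (9,G1,1.5), (9,G2,1.5), (10,G1,3), (12,G2,4.5), (12,G3,4.5), (14,G1,6), (17,G2,7.5), (17,G3,7.5), (18,G2,9), (19,G3,10), (22,G1,11.5), (22,G3,11.5), (28,G2,13.5), (28,G3,13.5)
Step 2: Sum ranks within each group.
R_1 = 22 (n_1 = 4)
R_2 = 36 (n_2 = 5)
R_3 = 47 (n_3 = 5)
Step 3: H = 12/(N(N+1)) * sum(R_i^2/n_i) - 3(N+1)
     = 12/(14*15) * (22^2/4 + 36^2/5 + 47^2/5) - 3*15
     = 0.057143 * 822 - 45
     = 1.971429.
Step 4: Ties present; correction factor C = 1 - 30/(14^3 - 14) = 0.989011. Corrected H = 1.971429 / 0.989011 = 1.993333.
Step 5: Under H0, H ~ chi^2(2); p-value = 0.369108.
Step 6: alpha = 0.1. fail to reject H0.

H = 1.9933, df = 2, p = 0.369108, fail to reject H0.


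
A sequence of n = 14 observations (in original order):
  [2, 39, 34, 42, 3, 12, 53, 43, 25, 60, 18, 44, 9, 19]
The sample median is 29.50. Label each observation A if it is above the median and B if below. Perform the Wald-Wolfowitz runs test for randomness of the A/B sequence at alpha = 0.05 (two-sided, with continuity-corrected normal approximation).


Step 1: Compute median = 29.50; label A = above, B = below.
Labels in order: BAAABBAABABABB  (n_A = 7, n_B = 7)
Step 2: Count runs R = 9.
Step 3: Under H0 (random ordering), E[R] = 2*n_A*n_B/(n_A+n_B) + 1 = 2*7*7/14 + 1 = 8.0000.
        Var[R] = 2*n_A*n_B*(2*n_A*n_B - n_A - n_B) / ((n_A+n_B)^2 * (n_A+n_B-1)) = 8232/2548 = 3.2308.
        SD[R] = 1.7974.
Step 4: Continuity-corrected z = (R - 0.5 - E[R]) / SD[R] = (9 - 0.5 - 8.0000) / 1.7974 = 0.2782.
Step 5: Two-sided p-value via normal approximation = 2*(1 - Phi(|z|)) = 0.780879.
Step 6: alpha = 0.05. fail to reject H0.

R = 9, z = 0.2782, p = 0.780879, fail to reject H0.


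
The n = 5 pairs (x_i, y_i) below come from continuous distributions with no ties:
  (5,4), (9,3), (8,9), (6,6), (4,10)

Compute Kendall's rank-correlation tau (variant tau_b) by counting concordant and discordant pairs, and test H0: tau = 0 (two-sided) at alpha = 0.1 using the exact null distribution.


Step 1: Enumerate the 10 unordered pairs (i,j) with i<j and classify each by sign(x_j-x_i) * sign(y_j-y_i).
  (1,2):dx=+4,dy=-1->D; (1,3):dx=+3,dy=+5->C; (1,4):dx=+1,dy=+2->C; (1,5):dx=-1,dy=+6->D
  (2,3):dx=-1,dy=+6->D; (2,4):dx=-3,dy=+3->D; (2,5):dx=-5,dy=+7->D; (3,4):dx=-2,dy=-3->C
  (3,5):dx=-4,dy=+1->D; (4,5):dx=-2,dy=+4->D
Step 2: C = 3, D = 7, total pairs = 10.
Step 3: tau = (C - D)/(n(n-1)/2) = (3 - 7)/10 = -0.400000.
Step 4: Exact two-sided p-value (enumerate n! = 120 permutations of y under H0): p = 0.483333.
Step 5: alpha = 0.1. fail to reject H0.

tau_b = -0.4000 (C=3, D=7), p = 0.483333, fail to reject H0.


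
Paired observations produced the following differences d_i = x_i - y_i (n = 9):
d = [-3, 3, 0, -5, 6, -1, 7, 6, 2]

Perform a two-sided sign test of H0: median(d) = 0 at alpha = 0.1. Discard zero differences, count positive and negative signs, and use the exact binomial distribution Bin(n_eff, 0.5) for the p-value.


Step 1: Discard zero differences. Original n = 9; n_eff = number of nonzero differences = 8.
Nonzero differences (with sign): -3, +3, -5, +6, -1, +7, +6, +2
Step 2: Count signs: positive = 5, negative = 3.
Step 3: Under H0: P(positive) = 0.5, so the number of positives S ~ Bin(8, 0.5).
Step 4: Two-sided exact p-value = sum of Bin(8,0.5) probabilities at or below the observed probability = 0.726562.
Step 5: alpha = 0.1. fail to reject H0.

n_eff = 8, pos = 5, neg = 3, p = 0.726562, fail to reject H0.


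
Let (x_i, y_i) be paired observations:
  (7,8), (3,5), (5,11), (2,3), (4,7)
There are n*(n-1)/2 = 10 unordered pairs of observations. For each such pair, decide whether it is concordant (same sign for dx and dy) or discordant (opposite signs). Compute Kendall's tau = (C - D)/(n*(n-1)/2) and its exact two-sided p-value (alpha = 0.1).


Step 1: Enumerate the 10 unordered pairs (i,j) with i<j and classify each by sign(x_j-x_i) * sign(y_j-y_i).
  (1,2):dx=-4,dy=-3->C; (1,3):dx=-2,dy=+3->D; (1,4):dx=-5,dy=-5->C; (1,5):dx=-3,dy=-1->C
  (2,3):dx=+2,dy=+6->C; (2,4):dx=-1,dy=-2->C; (2,5):dx=+1,dy=+2->C; (3,4):dx=-3,dy=-8->C
  (3,5):dx=-1,dy=-4->C; (4,5):dx=+2,dy=+4->C
Step 2: C = 9, D = 1, total pairs = 10.
Step 3: tau = (C - D)/(n(n-1)/2) = (9 - 1)/10 = 0.800000.
Step 4: Exact two-sided p-value (enumerate n! = 120 permutations of y under H0): p = 0.083333.
Step 5: alpha = 0.1. reject H0.

tau_b = 0.8000 (C=9, D=1), p = 0.083333, reject H0.


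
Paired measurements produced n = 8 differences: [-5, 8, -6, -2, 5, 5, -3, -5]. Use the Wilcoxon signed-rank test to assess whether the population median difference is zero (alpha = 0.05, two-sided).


Step 1: Drop any zero differences (none here) and take |d_i|.
|d| = [5, 8, 6, 2, 5, 5, 3, 5]
Step 2: Midrank |d_i| (ties get averaged ranks).
ranks: |5|->4.5, |8|->8, |6|->7, |2|->1, |5|->4.5, |5|->4.5, |3|->2, |5|->4.5
Step 3: Attach original signs; sum ranks with positive sign and with negative sign.
W+ = 8 + 4.5 + 4.5 = 17
W- = 4.5 + 7 + 1 + 2 + 4.5 = 19
(Check: W+ + W- = 36 should equal n(n+1)/2 = 36.)
Step 4: Test statistic W = min(W+, W-) = 17.
Step 5: Ties in |d|, so use the tie-corrected normal approximation.
        E[W] = n(n+1)/4 = 8*9/4 = 18.
        Tie groups: |d|=5 (t=4); sum(t^3 - t) = 60.
        Var[W] = n(n+1)(2n+1)/24 - sum(t^3-t)/48 = 1224/24 - 60/48 = 49.75.
        z = (W - E[W]) / sqrt(Var[W]) = (17 - 18) / 7.0534 = -0.1418.
        Two-sided p = 2*Phi(z) = 0.887257.
Step 6: alpha = 0.05. fail to reject H0.

W+ = 17, W- = 19, W = min = 17, p = 0.887257, fail to reject H0.


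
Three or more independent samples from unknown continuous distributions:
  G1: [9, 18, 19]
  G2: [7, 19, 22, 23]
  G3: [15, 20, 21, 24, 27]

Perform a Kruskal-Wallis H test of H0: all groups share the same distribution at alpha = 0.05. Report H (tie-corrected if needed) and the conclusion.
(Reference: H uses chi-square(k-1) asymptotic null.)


Step 1: Combine all N = 12 observations and assign midranks.
sorted (value, group, rank): (7,G2,1), (9,G1,2), (15,G3,3), (18,G1,4), (19,G1,5.5), (19,G2,5.5), (20,G3,7), (21,G3,8), (22,G2,9), (23,G2,10), (24,G3,11), (27,G3,12)
Step 2: Sum ranks within each group.
R_1 = 11.5 (n_1 = 3)
R_2 = 25.5 (n_2 = 4)
R_3 = 41 (n_3 = 5)
Step 3: H = 12/(N(N+1)) * sum(R_i^2/n_i) - 3(N+1)
     = 12/(12*13) * (11.5^2/3 + 25.5^2/4 + 41^2/5) - 3*13
     = 0.076923 * 542.846 - 39
     = 2.757372.
Step 4: Ties present; correction factor C = 1 - 6/(12^3 - 12) = 0.996503. Corrected H = 2.757372 / 0.996503 = 2.767047.
Step 5: Under H0, H ~ chi^2(2); p-value = 0.250694.
Step 6: alpha = 0.05. fail to reject H0.

H = 2.7670, df = 2, p = 0.250694, fail to reject H0.


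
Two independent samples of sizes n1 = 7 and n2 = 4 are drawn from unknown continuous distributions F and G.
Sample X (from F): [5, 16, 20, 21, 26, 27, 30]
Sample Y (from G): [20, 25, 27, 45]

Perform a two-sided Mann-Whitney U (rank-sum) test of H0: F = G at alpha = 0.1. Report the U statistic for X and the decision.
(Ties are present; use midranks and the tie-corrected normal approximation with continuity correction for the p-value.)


Step 1: Combine and sort all 11 observations; assign midranks.
sorted (value, group): (5,X), (16,X), (20,X), (20,Y), (21,X), (25,Y), (26,X), (27,X), (27,Y), (30,X), (45,Y)
ranks: 5->1, 16->2, 20->3.5, 20->3.5, 21->5, 25->6, 26->7, 27->8.5, 27->8.5, 30->10, 45->11
Step 2: Rank sum for X: R1 = 1 + 2 + 3.5 + 5 + 7 + 8.5 + 10 = 37.
Step 3: U_X = R1 - n1(n1+1)/2 = 37 - 7*8/2 = 37 - 28 = 9.
       U_Y = n1*n2 - U_X = 28 - 9 = 19.
Step 4: Ties are present, so use the tie-corrected normal approximation (with continuity correction) for the p-value.
Step 5: p-value = 0.392932; compare to alpha = 0.1. fail to reject H0.

U_X = 9, p = 0.392932, fail to reject H0 at alpha = 0.1.


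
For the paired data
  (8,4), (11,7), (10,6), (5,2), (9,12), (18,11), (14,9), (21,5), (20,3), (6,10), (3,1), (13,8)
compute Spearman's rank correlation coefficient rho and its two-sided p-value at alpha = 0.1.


Step 1: Rank x and y separately (midranks; no ties here).
rank(x): 8->4, 11->7, 10->6, 5->2, 9->5, 18->10, 14->9, 21->12, 20->11, 6->3, 3->1, 13->8
rank(y): 4->4, 7->7, 6->6, 2->2, 12->12, 11->11, 9->9, 5->5, 3->3, 10->10, 1->1, 8->8
Step 2: d_i = R_x(i) - R_y(i); compute d_i^2.
  (4-4)^2=0, (7-7)^2=0, (6-6)^2=0, (2-2)^2=0, (5-12)^2=49, (10-11)^2=1, (9-9)^2=0, (12-5)^2=49, (11-3)^2=64, (3-10)^2=49, (1-1)^2=0, (8-8)^2=0
sum(d^2) = 212.
Step 3: rho = 1 - 6*212 / (12*(12^2 - 1)) = 1 - 1272/1716 = 0.258741.
Step 4: Under H0, t = rho * sqrt((n-2)/(1-rho^2)) = 0.8471 ~ t(10).
Step 5: Two-sided p-value from the t-distribution with 10 df = 0.416775.
Step 6: alpha = 0.1. fail to reject H0.

rho = 0.2587, p = 0.416775, fail to reject H0 at alpha = 0.1.


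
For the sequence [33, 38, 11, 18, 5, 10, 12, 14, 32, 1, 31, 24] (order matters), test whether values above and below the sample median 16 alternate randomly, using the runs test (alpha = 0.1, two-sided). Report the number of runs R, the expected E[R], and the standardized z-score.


Step 1: Compute median = 16; label A = above, B = below.
Labels in order: AABABBBBABAA  (n_A = 6, n_B = 6)
Step 2: Count runs R = 7.
Step 3: Under H0 (random ordering), E[R] = 2*n_A*n_B/(n_A+n_B) + 1 = 2*6*6/12 + 1 = 7.0000.
        Var[R] = 2*n_A*n_B*(2*n_A*n_B - n_A - n_B) / ((n_A+n_B)^2 * (n_A+n_B-1)) = 4320/1584 = 2.7273.
        SD[R] = 1.6514.
Step 4: R = E[R], so z = 0 with no continuity correction.
Step 5: Two-sided p-value via normal approximation = 2*(1 - Phi(|z|)) = 1.000000.
Step 6: alpha = 0.1. fail to reject H0.

R = 7, z = 0.0000, p = 1.000000, fail to reject H0.


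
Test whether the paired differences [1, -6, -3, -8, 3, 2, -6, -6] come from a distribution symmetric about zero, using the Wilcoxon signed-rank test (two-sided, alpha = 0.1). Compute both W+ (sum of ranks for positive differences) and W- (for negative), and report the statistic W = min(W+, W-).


Step 1: Drop any zero differences (none here) and take |d_i|.
|d| = [1, 6, 3, 8, 3, 2, 6, 6]
Step 2: Midrank |d_i| (ties get averaged ranks).
ranks: |1|->1, |6|->6, |3|->3.5, |8|->8, |3|->3.5, |2|->2, |6|->6, |6|->6
Step 3: Attach original signs; sum ranks with positive sign and with negative sign.
W+ = 1 + 3.5 + 2 = 6.5
W- = 6 + 3.5 + 8 + 6 + 6 = 29.5
(Check: W+ + W- = 36 should equal n(n+1)/2 = 36.)
Step 4: Test statistic W = min(W+, W-) = 6.5.
Step 5: Ties in |d|, so use the tie-corrected normal approximation.
        E[W] = n(n+1)/4 = 8*9/4 = 18.
        Tie groups: |d|=3 (t=2), |d|=6 (t=3); sum(t^3 - t) = 30.
        Var[W] = n(n+1)(2n+1)/24 - sum(t^3-t)/48 = 1224/24 - 30/48 = 50.375.
        z = (W - E[W]) / sqrt(Var[W]) = (6.5 - 18) / 7.0975 = -1.6203.
        Two-sided p = 2*Phi(z) = 0.105172.
Step 6: alpha = 0.1. fail to reject H0.

W+ = 6.5, W- = 29.5, W = min = 6.5, p = 0.105172, fail to reject H0.


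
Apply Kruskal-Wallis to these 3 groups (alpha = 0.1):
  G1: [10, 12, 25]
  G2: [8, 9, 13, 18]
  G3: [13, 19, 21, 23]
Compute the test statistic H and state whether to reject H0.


Step 1: Combine all N = 11 observations and assign midranks.
sorted (value, group, rank): (8,G2,1), (9,G2,2), (10,G1,3), (12,G1,4), (13,G2,5.5), (13,G3,5.5), (18,G2,7), (19,G3,8), (21,G3,9), (23,G3,10), (25,G1,11)
Step 2: Sum ranks within each group.
R_1 = 18 (n_1 = 3)
R_2 = 15.5 (n_2 = 4)
R_3 = 32.5 (n_3 = 4)
Step 3: H = 12/(N(N+1)) * sum(R_i^2/n_i) - 3(N+1)
     = 12/(11*12) * (18^2/3 + 15.5^2/4 + 32.5^2/4) - 3*12
     = 0.090909 * 432.125 - 36
     = 3.284091.
Step 4: Ties present; correction factor C = 1 - 6/(11^3 - 11) = 0.995455. Corrected H = 3.284091 / 0.995455 = 3.299087.
Step 5: Under H0, H ~ chi^2(2); p-value = 0.192138.
Step 6: alpha = 0.1. fail to reject H0.

H = 3.2991, df = 2, p = 0.192138, fail to reject H0.


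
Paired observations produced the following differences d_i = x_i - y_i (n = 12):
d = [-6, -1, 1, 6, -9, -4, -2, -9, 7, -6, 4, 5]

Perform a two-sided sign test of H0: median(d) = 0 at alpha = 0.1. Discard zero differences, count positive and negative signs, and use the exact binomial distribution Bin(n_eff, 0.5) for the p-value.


Step 1: Discard zero differences. Original n = 12; n_eff = number of nonzero differences = 12.
Nonzero differences (with sign): -6, -1, +1, +6, -9, -4, -2, -9, +7, -6, +4, +5
Step 2: Count signs: positive = 5, negative = 7.
Step 3: Under H0: P(positive) = 0.5, so the number of positives S ~ Bin(12, 0.5).
Step 4: Two-sided exact p-value = sum of Bin(12,0.5) probabilities at or below the observed probability = 0.774414.
Step 5: alpha = 0.1. fail to reject H0.

n_eff = 12, pos = 5, neg = 7, p = 0.774414, fail to reject H0.


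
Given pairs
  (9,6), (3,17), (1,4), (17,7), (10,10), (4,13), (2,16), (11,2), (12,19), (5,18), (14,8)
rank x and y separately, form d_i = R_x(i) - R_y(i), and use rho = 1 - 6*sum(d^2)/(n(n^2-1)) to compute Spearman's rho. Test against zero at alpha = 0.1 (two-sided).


Step 1: Rank x and y separately (midranks; no ties here).
rank(x): 9->6, 3->3, 1->1, 17->11, 10->7, 4->4, 2->2, 11->8, 12->9, 5->5, 14->10
rank(y): 6->3, 17->9, 4->2, 7->4, 10->6, 13->7, 16->8, 2->1, 19->11, 18->10, 8->5
Step 2: d_i = R_x(i) - R_y(i); compute d_i^2.
  (6-3)^2=9, (3-9)^2=36, (1-2)^2=1, (11-4)^2=49, (7-6)^2=1, (4-7)^2=9, (2-8)^2=36, (8-1)^2=49, (9-11)^2=4, (5-10)^2=25, (10-5)^2=25
sum(d^2) = 244.
Step 3: rho = 1 - 6*244 / (11*(11^2 - 1)) = 1 - 1464/1320 = -0.109091.
Step 4: Under H0, t = rho * sqrt((n-2)/(1-rho^2)) = -0.3292 ~ t(9).
Step 5: Two-sided p-value from the t-distribution with 9 df = 0.749509.
Step 6: alpha = 0.1. fail to reject H0.

rho = -0.1091, p = 0.749509, fail to reject H0 at alpha = 0.1.


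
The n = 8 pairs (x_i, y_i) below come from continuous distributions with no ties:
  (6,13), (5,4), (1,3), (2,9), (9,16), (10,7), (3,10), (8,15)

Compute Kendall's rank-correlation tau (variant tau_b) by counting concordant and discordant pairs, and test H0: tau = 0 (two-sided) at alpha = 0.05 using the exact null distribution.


Step 1: Enumerate the 28 unordered pairs (i,j) with i<j and classify each by sign(x_j-x_i) * sign(y_j-y_i).
  (1,2):dx=-1,dy=-9->C; (1,3):dx=-5,dy=-10->C; (1,4):dx=-4,dy=-4->C; (1,5):dx=+3,dy=+3->C
  (1,6):dx=+4,dy=-6->D; (1,7):dx=-3,dy=-3->C; (1,8):dx=+2,dy=+2->C; (2,3):dx=-4,dy=-1->C
  (2,4):dx=-3,dy=+5->D; (2,5):dx=+4,dy=+12->C; (2,6):dx=+5,dy=+3->C; (2,7):dx=-2,dy=+6->D
  (2,8):dx=+3,dy=+11->C; (3,4):dx=+1,dy=+6->C; (3,5):dx=+8,dy=+13->C; (3,6):dx=+9,dy=+4->C
  (3,7):dx=+2,dy=+7->C; (3,8):dx=+7,dy=+12->C; (4,5):dx=+7,dy=+7->C; (4,6):dx=+8,dy=-2->D
  (4,7):dx=+1,dy=+1->C; (4,8):dx=+6,dy=+6->C; (5,6):dx=+1,dy=-9->D; (5,7):dx=-6,dy=-6->C
  (5,8):dx=-1,dy=-1->C; (6,7):dx=-7,dy=+3->D; (6,8):dx=-2,dy=+8->D; (7,8):dx=+5,dy=+5->C
Step 2: C = 21, D = 7, total pairs = 28.
Step 3: tau = (C - D)/(n(n-1)/2) = (21 - 7)/28 = 0.500000.
Step 4: Exact two-sided p-value (enumerate n! = 40320 permutations of y under H0): p = 0.108681.
Step 5: alpha = 0.05. fail to reject H0.

tau_b = 0.5000 (C=21, D=7), p = 0.108681, fail to reject H0.


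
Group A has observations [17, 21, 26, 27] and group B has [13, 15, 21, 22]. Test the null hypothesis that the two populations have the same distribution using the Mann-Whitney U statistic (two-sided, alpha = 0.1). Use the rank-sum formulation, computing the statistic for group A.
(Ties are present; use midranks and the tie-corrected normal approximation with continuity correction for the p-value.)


Step 1: Combine and sort all 8 observations; assign midranks.
sorted (value, group): (13,Y), (15,Y), (17,X), (21,X), (21,Y), (22,Y), (26,X), (27,X)
ranks: 13->1, 15->2, 17->3, 21->4.5, 21->4.5, 22->6, 26->7, 27->8
Step 2: Rank sum for X: R1 = 3 + 4.5 + 7 + 8 = 22.5.
Step 3: U_X = R1 - n1(n1+1)/2 = 22.5 - 4*5/2 = 22.5 - 10 = 12.5.
       U_Y = n1*n2 - U_X = 16 - 12.5 = 3.5.
Step 4: Ties are present, so use the tie-corrected normal approximation (with continuity correction) for the p-value.
Step 5: p-value = 0.245383; compare to alpha = 0.1. fail to reject H0.

U_X = 12.5, p = 0.245383, fail to reject H0 at alpha = 0.1.


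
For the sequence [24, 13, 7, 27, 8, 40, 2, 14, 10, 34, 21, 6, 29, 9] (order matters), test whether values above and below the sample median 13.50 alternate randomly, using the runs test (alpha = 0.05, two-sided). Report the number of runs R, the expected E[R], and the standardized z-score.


Step 1: Compute median = 13.50; label A = above, B = below.
Labels in order: ABBABABABAABAB  (n_A = 7, n_B = 7)
Step 2: Count runs R = 12.
Step 3: Under H0 (random ordering), E[R] = 2*n_A*n_B/(n_A+n_B) + 1 = 2*7*7/14 + 1 = 8.0000.
        Var[R] = 2*n_A*n_B*(2*n_A*n_B - n_A - n_B) / ((n_A+n_B)^2 * (n_A+n_B-1)) = 8232/2548 = 3.2308.
        SD[R] = 1.7974.
Step 4: Continuity-corrected z = (R - 0.5 - E[R]) / SD[R] = (12 - 0.5 - 8.0000) / 1.7974 = 1.9472.
Step 5: Two-sided p-value via normal approximation = 2*(1 - Phi(|z|)) = 0.051508.
Step 6: alpha = 0.05. fail to reject H0.

R = 12, z = 1.9472, p = 0.051508, fail to reject H0.


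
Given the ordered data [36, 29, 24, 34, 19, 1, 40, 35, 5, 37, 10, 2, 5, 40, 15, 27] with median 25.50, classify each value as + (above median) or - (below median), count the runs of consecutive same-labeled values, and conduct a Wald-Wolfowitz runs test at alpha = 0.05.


Step 1: Compute median = 25.50; label A = above, B = below.
Labels in order: AABABBAABABBBABA  (n_A = 8, n_B = 8)
Step 2: Count runs R = 11.
Step 3: Under H0 (random ordering), E[R] = 2*n_A*n_B/(n_A+n_B) + 1 = 2*8*8/16 + 1 = 9.0000.
        Var[R] = 2*n_A*n_B*(2*n_A*n_B - n_A - n_B) / ((n_A+n_B)^2 * (n_A+n_B-1)) = 14336/3840 = 3.7333.
        SD[R] = 1.9322.
Step 4: Continuity-corrected z = (R - 0.5 - E[R]) / SD[R] = (11 - 0.5 - 9.0000) / 1.9322 = 0.7763.
Step 5: Two-sided p-value via normal approximation = 2*(1 - Phi(|z|)) = 0.437558.
Step 6: alpha = 0.05. fail to reject H0.

R = 11, z = 0.7763, p = 0.437558, fail to reject H0.


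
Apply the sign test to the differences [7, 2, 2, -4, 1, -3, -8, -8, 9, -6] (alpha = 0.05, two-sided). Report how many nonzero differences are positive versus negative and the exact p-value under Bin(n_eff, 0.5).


Step 1: Discard zero differences. Original n = 10; n_eff = number of nonzero differences = 10.
Nonzero differences (with sign): +7, +2, +2, -4, +1, -3, -8, -8, +9, -6
Step 2: Count signs: positive = 5, negative = 5.
Step 3: Under H0: P(positive) = 0.5, so the number of positives S ~ Bin(10, 0.5).
Step 4: Two-sided exact p-value = sum of Bin(10,0.5) probabilities at or below the observed probability = 1.000000.
Step 5: alpha = 0.05. fail to reject H0.

n_eff = 10, pos = 5, neg = 5, p = 1.000000, fail to reject H0.


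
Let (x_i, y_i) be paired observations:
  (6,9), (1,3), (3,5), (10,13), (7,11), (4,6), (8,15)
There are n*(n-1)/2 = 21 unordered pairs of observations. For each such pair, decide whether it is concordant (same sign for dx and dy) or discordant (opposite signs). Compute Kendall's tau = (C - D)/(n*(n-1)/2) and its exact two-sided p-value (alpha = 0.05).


Step 1: Enumerate the 21 unordered pairs (i,j) with i<j and classify each by sign(x_j-x_i) * sign(y_j-y_i).
  (1,2):dx=-5,dy=-6->C; (1,3):dx=-3,dy=-4->C; (1,4):dx=+4,dy=+4->C; (1,5):dx=+1,dy=+2->C
  (1,6):dx=-2,dy=-3->C; (1,7):dx=+2,dy=+6->C; (2,3):dx=+2,dy=+2->C; (2,4):dx=+9,dy=+10->C
  (2,5):dx=+6,dy=+8->C; (2,6):dx=+3,dy=+3->C; (2,7):dx=+7,dy=+12->C; (3,4):dx=+7,dy=+8->C
  (3,5):dx=+4,dy=+6->C; (3,6):dx=+1,dy=+1->C; (3,7):dx=+5,dy=+10->C; (4,5):dx=-3,dy=-2->C
  (4,6):dx=-6,dy=-7->C; (4,7):dx=-2,dy=+2->D; (5,6):dx=-3,dy=-5->C; (5,7):dx=+1,dy=+4->C
  (6,7):dx=+4,dy=+9->C
Step 2: C = 20, D = 1, total pairs = 21.
Step 3: tau = (C - D)/(n(n-1)/2) = (20 - 1)/21 = 0.904762.
Step 4: Exact two-sided p-value (enumerate n! = 5040 permutations of y under H0): p = 0.002778.
Step 5: alpha = 0.05. reject H0.

tau_b = 0.9048 (C=20, D=1), p = 0.002778, reject H0.


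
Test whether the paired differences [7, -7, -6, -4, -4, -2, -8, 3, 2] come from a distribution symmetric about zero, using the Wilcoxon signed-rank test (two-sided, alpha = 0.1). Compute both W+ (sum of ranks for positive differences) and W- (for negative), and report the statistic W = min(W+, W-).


Step 1: Drop any zero differences (none here) and take |d_i|.
|d| = [7, 7, 6, 4, 4, 2, 8, 3, 2]
Step 2: Midrank |d_i| (ties get averaged ranks).
ranks: |7|->7.5, |7|->7.5, |6|->6, |4|->4.5, |4|->4.5, |2|->1.5, |8|->9, |3|->3, |2|->1.5
Step 3: Attach original signs; sum ranks with positive sign and with negative sign.
W+ = 7.5 + 3 + 1.5 = 12
W- = 7.5 + 6 + 4.5 + 4.5 + 1.5 + 9 = 33
(Check: W+ + W- = 45 should equal n(n+1)/2 = 45.)
Step 4: Test statistic W = min(W+, W-) = 12.
Step 5: Ties in |d|, so use the tie-corrected normal approximation.
        E[W] = n(n+1)/4 = 9*10/4 = 22.5.
        Tie groups: |d|=2 (t=2), |d|=4 (t=2), |d|=7 (t=2); sum(t^3 - t) = 18.
        Var[W] = n(n+1)(2n+1)/24 - sum(t^3-t)/48 = 1710/24 - 18/48 = 70.875.
        z = (W - E[W]) / sqrt(Var[W]) = (12 - 22.5) / 8.4187 = -1.2472.
        Two-sided p = 2*Phi(z) = 0.212317.
Step 6: alpha = 0.1. fail to reject H0.

W+ = 12, W- = 33, W = min = 12, p = 0.212317, fail to reject H0.


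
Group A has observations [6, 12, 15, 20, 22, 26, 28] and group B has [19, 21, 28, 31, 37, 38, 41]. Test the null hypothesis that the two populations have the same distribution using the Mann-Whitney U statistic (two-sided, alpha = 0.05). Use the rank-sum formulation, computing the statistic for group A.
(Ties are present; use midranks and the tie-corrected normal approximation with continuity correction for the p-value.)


Step 1: Combine and sort all 14 observations; assign midranks.
sorted (value, group): (6,X), (12,X), (15,X), (19,Y), (20,X), (21,Y), (22,X), (26,X), (28,X), (28,Y), (31,Y), (37,Y), (38,Y), (41,Y)
ranks: 6->1, 12->2, 15->3, 19->4, 20->5, 21->6, 22->7, 26->8, 28->9.5, 28->9.5, 31->11, 37->12, 38->13, 41->14
Step 2: Rank sum for X: R1 = 1 + 2 + 3 + 5 + 7 + 8 + 9.5 = 35.5.
Step 3: U_X = R1 - n1(n1+1)/2 = 35.5 - 7*8/2 = 35.5 - 28 = 7.5.
       U_Y = n1*n2 - U_X = 49 - 7.5 = 41.5.
Step 4: Ties are present, so use the tie-corrected normal approximation (with continuity correction) for the p-value.
Step 5: p-value = 0.034806; compare to alpha = 0.05. reject H0.

U_X = 7.5, p = 0.034806, reject H0 at alpha = 0.05.


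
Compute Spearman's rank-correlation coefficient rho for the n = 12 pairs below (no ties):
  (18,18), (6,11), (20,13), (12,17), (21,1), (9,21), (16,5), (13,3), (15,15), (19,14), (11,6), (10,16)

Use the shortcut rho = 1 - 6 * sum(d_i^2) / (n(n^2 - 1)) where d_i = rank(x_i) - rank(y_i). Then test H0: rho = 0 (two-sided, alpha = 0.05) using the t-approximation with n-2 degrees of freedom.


Step 1: Rank x and y separately (midranks; no ties here).
rank(x): 18->9, 6->1, 20->11, 12->5, 21->12, 9->2, 16->8, 13->6, 15->7, 19->10, 11->4, 10->3
rank(y): 18->11, 11->5, 13->6, 17->10, 1->1, 21->12, 5->3, 3->2, 15->8, 14->7, 6->4, 16->9
Step 2: d_i = R_x(i) - R_y(i); compute d_i^2.
  (9-11)^2=4, (1-5)^2=16, (11-6)^2=25, (5-10)^2=25, (12-1)^2=121, (2-12)^2=100, (8-3)^2=25, (6-2)^2=16, (7-8)^2=1, (10-7)^2=9, (4-4)^2=0, (3-9)^2=36
sum(d^2) = 378.
Step 3: rho = 1 - 6*378 / (12*(12^2 - 1)) = 1 - 2268/1716 = -0.321678.
Step 4: Under H0, t = rho * sqrt((n-2)/(1-rho^2)) = -1.0743 ~ t(10).
Step 5: Two-sided p-value from the t-distribution with 10 df = 0.307910.
Step 6: alpha = 0.05. fail to reject H0.

rho = -0.3217, p = 0.307910, fail to reject H0 at alpha = 0.05.


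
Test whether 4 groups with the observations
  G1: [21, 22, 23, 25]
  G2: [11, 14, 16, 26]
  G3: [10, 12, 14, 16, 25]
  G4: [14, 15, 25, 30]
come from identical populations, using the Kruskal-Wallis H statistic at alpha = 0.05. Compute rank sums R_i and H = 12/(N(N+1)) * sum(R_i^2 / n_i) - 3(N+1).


Step 1: Combine all N = 17 observations and assign midranks.
sorted (value, group, rank): (10,G3,1), (11,G2,2), (12,G3,3), (14,G2,5), (14,G3,5), (14,G4,5), (15,G4,7), (16,G2,8.5), (16,G3,8.5), (21,G1,10), (22,G1,11), (23,G1,12), (25,G1,14), (25,G3,14), (25,G4,14), (26,G2,16), (30,G4,17)
Step 2: Sum ranks within each group.
R_1 = 47 (n_1 = 4)
R_2 = 31.5 (n_2 = 4)
R_3 = 31.5 (n_3 = 5)
R_4 = 43 (n_4 = 4)
Step 3: H = 12/(N(N+1)) * sum(R_i^2/n_i) - 3(N+1)
     = 12/(17*18) * (47^2/4 + 31.5^2/4 + 31.5^2/5 + 43^2/4) - 3*18
     = 0.039216 * 1461.01 - 54
     = 3.294608.
Step 4: Ties present; correction factor C = 1 - 54/(17^3 - 17) = 0.988971. Corrected H = 3.294608 / 0.988971 = 3.331351.
Step 5: Under H0, H ~ chi^2(3); p-value = 0.343303.
Step 6: alpha = 0.05. fail to reject H0.

H = 3.3314, df = 3, p = 0.343303, fail to reject H0.


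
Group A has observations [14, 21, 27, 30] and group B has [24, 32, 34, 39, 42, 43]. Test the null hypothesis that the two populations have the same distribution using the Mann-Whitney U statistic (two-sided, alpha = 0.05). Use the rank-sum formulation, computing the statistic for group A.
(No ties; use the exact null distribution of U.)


Step 1: Combine and sort all 10 observations; assign midranks.
sorted (value, group): (14,X), (21,X), (24,Y), (27,X), (30,X), (32,Y), (34,Y), (39,Y), (42,Y), (43,Y)
ranks: 14->1, 21->2, 24->3, 27->4, 30->5, 32->6, 34->7, 39->8, 42->9, 43->10
Step 2: Rank sum for X: R1 = 1 + 2 + 4 + 5 = 12.
Step 3: U_X = R1 - n1(n1+1)/2 = 12 - 4*5/2 = 12 - 10 = 2.
       U_Y = n1*n2 - U_X = 24 - 2 = 22.
Step 4: No ties, so the exact null distribution of U (based on enumerating the C(10,4) = 210 equally likely rank assignments) gives the two-sided p-value.
Step 5: p-value = 0.038095; compare to alpha = 0.05. reject H0.

U_X = 2, p = 0.038095, reject H0 at alpha = 0.05.


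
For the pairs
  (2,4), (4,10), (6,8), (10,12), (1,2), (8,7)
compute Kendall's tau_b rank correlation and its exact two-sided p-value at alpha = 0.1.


Step 1: Enumerate the 15 unordered pairs (i,j) with i<j and classify each by sign(x_j-x_i) * sign(y_j-y_i).
  (1,2):dx=+2,dy=+6->C; (1,3):dx=+4,dy=+4->C; (1,4):dx=+8,dy=+8->C; (1,5):dx=-1,dy=-2->C
  (1,6):dx=+6,dy=+3->C; (2,3):dx=+2,dy=-2->D; (2,4):dx=+6,dy=+2->C; (2,5):dx=-3,dy=-8->C
  (2,6):dx=+4,dy=-3->D; (3,4):dx=+4,dy=+4->C; (3,5):dx=-5,dy=-6->C; (3,6):dx=+2,dy=-1->D
  (4,5):dx=-9,dy=-10->C; (4,6):dx=-2,dy=-5->C; (5,6):dx=+7,dy=+5->C
Step 2: C = 12, D = 3, total pairs = 15.
Step 3: tau = (C - D)/(n(n-1)/2) = (12 - 3)/15 = 0.600000.
Step 4: Exact two-sided p-value (enumerate n! = 720 permutations of y under H0): p = 0.136111.
Step 5: alpha = 0.1. fail to reject H0.

tau_b = 0.6000 (C=12, D=3), p = 0.136111, fail to reject H0.


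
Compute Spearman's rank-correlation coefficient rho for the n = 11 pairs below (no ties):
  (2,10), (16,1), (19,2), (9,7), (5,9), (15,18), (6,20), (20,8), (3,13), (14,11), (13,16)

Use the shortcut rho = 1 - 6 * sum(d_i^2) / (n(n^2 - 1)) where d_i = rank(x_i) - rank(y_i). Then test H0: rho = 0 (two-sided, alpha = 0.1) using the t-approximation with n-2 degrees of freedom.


Step 1: Rank x and y separately (midranks; no ties here).
rank(x): 2->1, 16->9, 19->10, 9->5, 5->3, 15->8, 6->4, 20->11, 3->2, 14->7, 13->6
rank(y): 10->6, 1->1, 2->2, 7->3, 9->5, 18->10, 20->11, 8->4, 13->8, 11->7, 16->9
Step 2: d_i = R_x(i) - R_y(i); compute d_i^2.
  (1-6)^2=25, (9-1)^2=64, (10-2)^2=64, (5-3)^2=4, (3-5)^2=4, (8-10)^2=4, (4-11)^2=49, (11-4)^2=49, (2-8)^2=36, (7-7)^2=0, (6-9)^2=9
sum(d^2) = 308.
Step 3: rho = 1 - 6*308 / (11*(11^2 - 1)) = 1 - 1848/1320 = -0.400000.
Step 4: Under H0, t = rho * sqrt((n-2)/(1-rho^2)) = -1.3093 ~ t(9).
Step 5: Two-sided p-value from the t-distribution with 9 df = 0.222868.
Step 6: alpha = 0.1. fail to reject H0.

rho = -0.4000, p = 0.222868, fail to reject H0 at alpha = 0.1.


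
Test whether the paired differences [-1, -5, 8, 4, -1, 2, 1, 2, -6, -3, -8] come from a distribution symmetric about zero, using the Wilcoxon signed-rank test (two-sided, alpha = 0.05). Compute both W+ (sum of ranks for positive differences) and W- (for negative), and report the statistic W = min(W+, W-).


Step 1: Drop any zero differences (none here) and take |d_i|.
|d| = [1, 5, 8, 4, 1, 2, 1, 2, 6, 3, 8]
Step 2: Midrank |d_i| (ties get averaged ranks).
ranks: |1|->2, |5|->8, |8|->10.5, |4|->7, |1|->2, |2|->4.5, |1|->2, |2|->4.5, |6|->9, |3|->6, |8|->10.5
Step 3: Attach original signs; sum ranks with positive sign and with negative sign.
W+ = 10.5 + 7 + 4.5 + 2 + 4.5 = 28.5
W- = 2 + 8 + 2 + 9 + 6 + 10.5 = 37.5
(Check: W+ + W- = 66 should equal n(n+1)/2 = 66.)
Step 4: Test statistic W = min(W+, W-) = 28.5.
Step 5: Ties in |d|, so use the tie-corrected normal approximation.
        E[W] = n(n+1)/4 = 11*12/4 = 33.
        Tie groups: |d|=1 (t=3), |d|=2 (t=2), |d|=8 (t=2); sum(t^3 - t) = 36.
        Var[W] = n(n+1)(2n+1)/24 - sum(t^3-t)/48 = 3036/24 - 36/48 = 125.75.
        z = (W - E[W]) / sqrt(Var[W]) = (28.5 - 33) / 11.2138 = -0.4013.
        Two-sided p = 2*Phi(z) = 0.688207.
Step 6: alpha = 0.05. fail to reject H0.

W+ = 28.5, W- = 37.5, W = min = 28.5, p = 0.688207, fail to reject H0.


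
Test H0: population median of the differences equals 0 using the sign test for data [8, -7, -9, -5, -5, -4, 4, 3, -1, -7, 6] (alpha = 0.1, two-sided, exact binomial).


Step 1: Discard zero differences. Original n = 11; n_eff = number of nonzero differences = 11.
Nonzero differences (with sign): +8, -7, -9, -5, -5, -4, +4, +3, -1, -7, +6
Step 2: Count signs: positive = 4, negative = 7.
Step 3: Under H0: P(positive) = 0.5, so the number of positives S ~ Bin(11, 0.5).
Step 4: Two-sided exact p-value = sum of Bin(11,0.5) probabilities at or below the observed probability = 0.548828.
Step 5: alpha = 0.1. fail to reject H0.

n_eff = 11, pos = 4, neg = 7, p = 0.548828, fail to reject H0.


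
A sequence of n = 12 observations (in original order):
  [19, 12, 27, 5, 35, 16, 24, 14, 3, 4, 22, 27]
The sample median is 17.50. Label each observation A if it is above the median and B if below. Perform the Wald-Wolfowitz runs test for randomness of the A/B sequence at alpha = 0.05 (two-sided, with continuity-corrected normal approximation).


Step 1: Compute median = 17.50; label A = above, B = below.
Labels in order: ABABABABBBAA  (n_A = 6, n_B = 6)
Step 2: Count runs R = 9.
Step 3: Under H0 (random ordering), E[R] = 2*n_A*n_B/(n_A+n_B) + 1 = 2*6*6/12 + 1 = 7.0000.
        Var[R] = 2*n_A*n_B*(2*n_A*n_B - n_A - n_B) / ((n_A+n_B)^2 * (n_A+n_B-1)) = 4320/1584 = 2.7273.
        SD[R] = 1.6514.
Step 4: Continuity-corrected z = (R - 0.5 - E[R]) / SD[R] = (9 - 0.5 - 7.0000) / 1.6514 = 0.9083.
Step 5: Two-sided p-value via normal approximation = 2*(1 - Phi(|z|)) = 0.363722.
Step 6: alpha = 0.05. fail to reject H0.

R = 9, z = 0.9083, p = 0.363722, fail to reject H0.


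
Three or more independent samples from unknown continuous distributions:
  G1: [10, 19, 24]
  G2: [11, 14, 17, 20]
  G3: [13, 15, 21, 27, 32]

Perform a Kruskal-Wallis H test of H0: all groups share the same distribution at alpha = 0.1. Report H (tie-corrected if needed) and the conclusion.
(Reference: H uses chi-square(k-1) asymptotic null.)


Step 1: Combine all N = 12 observations and assign midranks.
sorted (value, group, rank): (10,G1,1), (11,G2,2), (13,G3,3), (14,G2,4), (15,G3,5), (17,G2,6), (19,G1,7), (20,G2,8), (21,G3,9), (24,G1,10), (27,G3,11), (32,G3,12)
Step 2: Sum ranks within each group.
R_1 = 18 (n_1 = 3)
R_2 = 20 (n_2 = 4)
R_3 = 40 (n_3 = 5)
Step 3: H = 12/(N(N+1)) * sum(R_i^2/n_i) - 3(N+1)
     = 12/(12*13) * (18^2/3 + 20^2/4 + 40^2/5) - 3*13
     = 0.076923 * 528 - 39
     = 1.615385.
Step 4: No ties, so H is used without correction.
Step 5: Under H0, H ~ chi^2(2); p-value = 0.445886.
Step 6: alpha = 0.1. fail to reject H0.

H = 1.6154, df = 2, p = 0.445886, fail to reject H0.
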